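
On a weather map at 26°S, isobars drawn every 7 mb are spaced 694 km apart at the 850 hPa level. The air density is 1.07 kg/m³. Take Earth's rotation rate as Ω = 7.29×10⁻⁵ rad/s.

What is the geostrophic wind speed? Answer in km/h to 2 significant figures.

Coriolis parameter at 26°S:
f = 2Ω sin φ = 2 × 7.29×10⁻⁵ × sin 26° = 6.39×10⁻⁵ s⁻¹
Pressure gradient: |∂P/∂n| = 700 Pa / 694000 m = 1.01×10⁻³ Pa/m
Geostrophic balance (pressure-gradient force = Coriolis force):
V_g = (1/(fρ)) |∂P/∂n| = 1.01×10⁻³ / (6.39×10⁻⁵ × 1.07) = 14.7 m/s
Converting: 14.7 m/s × 3.6 = 53 km/h

53 km/h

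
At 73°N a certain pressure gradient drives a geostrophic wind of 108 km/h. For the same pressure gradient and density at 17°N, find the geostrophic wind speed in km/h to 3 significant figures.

353 km/h

With the same pressure gradient and density, V_g ∝ 1/f ∝ 1/sin φ.
V₂ = V₁ · sin φ₁ / sin φ₂ = 108 × sin 73° / sin 17°
V₂ = 108 × 0.9563/0.2924 = 353 km/h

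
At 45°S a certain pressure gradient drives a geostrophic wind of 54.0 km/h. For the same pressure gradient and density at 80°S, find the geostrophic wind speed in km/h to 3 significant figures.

With the same pressure gradient and density, V_g ∝ 1/f ∝ 1/sin φ.
V₂ = V₁ · sin φ₁ / sin φ₂ = 54.0 × sin 45° / sin 80°
V₂ = 54.0 × 0.7071/0.9848 = 38.8 km/h

38.8 km/h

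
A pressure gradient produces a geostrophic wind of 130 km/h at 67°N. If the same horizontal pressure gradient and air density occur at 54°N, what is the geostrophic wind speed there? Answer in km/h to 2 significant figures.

150 km/h

With the same pressure gradient and density, V_g ∝ 1/f ∝ 1/sin φ.
V₂ = V₁ · sin φ₁ / sin φ₂ = 130 × sin 67° / sin 54°
V₂ = 130 × 0.9205/0.8090 = 150 km/h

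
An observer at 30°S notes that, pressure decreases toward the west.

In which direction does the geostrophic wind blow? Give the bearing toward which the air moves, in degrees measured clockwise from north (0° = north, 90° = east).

The pressure-gradient force points toward the west (bearing 270°).
Geostrophic balance: in the Southern Hemisphere the Coriolis force deflects motion to the left, so the geostrophic wind blows 90° to the left of the pressure-gradient force (low pressure on the right).
Rotating 270° by 90° counterclockwise gives 180° — the wind blows toward the south.

180°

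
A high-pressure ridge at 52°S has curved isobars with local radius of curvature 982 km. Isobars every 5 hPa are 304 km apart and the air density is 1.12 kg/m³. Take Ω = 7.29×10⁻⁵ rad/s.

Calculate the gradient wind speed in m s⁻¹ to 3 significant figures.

Coriolis parameter at 52°S:
f = 2Ω sin φ = 2 × 7.29×10⁻⁵ × sin 52° = 1.15×10⁻⁴ s⁻¹
Pressure gradient: |∂P/∂n| = 500 Pa / 304000 m = 1.64×10⁻³ Pa/m
Geostrophic speed: V_g = |∂P/∂n|/(fρ) = 1.64×10⁻³/(1.15×10⁻⁴ × 1.12) = 12.8 m/s
Around a high, pressure-gradient force acts outward with centrifugal, so Coriolis balances both:
fV = (1/ρ)|∂P/∂n| + V²/R  →  V² − fR·V + fR·V_g = 0
With fR = 1.15×10⁻⁴ × 982×10³ m = 113 m/s:
V = [fR − √((fR)² − 4 fR V_g)]/2 = [113 − √(113² − 4×113×12.8)]/2 = 14.7 m/s
Supergeostrophic (V > V_g = 12.8 m/s), as expected around a high.

14.7 m s⁻¹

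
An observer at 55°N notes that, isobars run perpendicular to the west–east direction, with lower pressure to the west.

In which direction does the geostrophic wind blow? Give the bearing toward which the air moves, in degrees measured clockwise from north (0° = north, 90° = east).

The pressure-gradient force points toward the west (bearing 270°).
Geostrophic balance: in the Northern Hemisphere the Coriolis force deflects motion to the right, so the geostrophic wind blows 90° to the right of the pressure-gradient force (low pressure on the left).
Rotating 270° by 90° clockwise gives 000° — the wind blows toward the north.

000°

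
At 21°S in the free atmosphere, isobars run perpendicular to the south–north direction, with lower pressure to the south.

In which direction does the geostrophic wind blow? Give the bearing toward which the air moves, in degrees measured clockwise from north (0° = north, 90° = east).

The pressure-gradient force points toward the south (bearing 180°).
Geostrophic balance: in the Southern Hemisphere the Coriolis force deflects motion to the left, so the geostrophic wind blows 90° to the left of the pressure-gradient force (low pressure on the right).
Rotating 180° by 90° counterclockwise gives 090° — the wind blows toward the east.

090°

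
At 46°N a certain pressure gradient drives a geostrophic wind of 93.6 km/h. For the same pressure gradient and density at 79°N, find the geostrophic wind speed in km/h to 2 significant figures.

69 km/h

With the same pressure gradient and density, V_g ∝ 1/f ∝ 1/sin φ.
V₂ = V₁ · sin φ₁ / sin φ₂ = 93.6 × sin 46° / sin 79°
V₂ = 93.6 × 0.7193/0.9816 = 69 km/h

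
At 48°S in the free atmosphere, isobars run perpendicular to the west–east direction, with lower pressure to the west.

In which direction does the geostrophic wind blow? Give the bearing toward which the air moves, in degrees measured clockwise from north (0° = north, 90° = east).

The pressure-gradient force points toward the west (bearing 270°).
Geostrophic balance: in the Southern Hemisphere the Coriolis force deflects motion to the left, so the geostrophic wind blows 90° to the left of the pressure-gradient force (low pressure on the right).
Rotating 270° by 90° counterclockwise gives 180° — the wind blows toward the south.

180°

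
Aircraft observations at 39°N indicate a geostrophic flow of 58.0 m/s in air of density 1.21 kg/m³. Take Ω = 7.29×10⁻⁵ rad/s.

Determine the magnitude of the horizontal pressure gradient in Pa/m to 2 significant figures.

6.4×10⁻³ Pa/m

Coriolis parameter at 39°N:
f = 2Ω sin φ = 2 × 7.29×10⁻⁵ × sin 39° = 9.18×10⁻⁵ s⁻¹
Geostrophic balance rearranged: |∂P/∂n| = f ρ V_g
|∂P/∂n| = 9.18×10⁻⁵ × 1.21 × 58.0 = 6.44×10⁻³ Pa/m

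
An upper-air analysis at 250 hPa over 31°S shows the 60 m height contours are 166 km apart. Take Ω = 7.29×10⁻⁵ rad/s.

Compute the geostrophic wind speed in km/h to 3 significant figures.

170 km/h

Coriolis parameter at 31°S:
f = 2Ω sin φ = 2 × 7.29×10⁻⁵ × sin 31° = 7.51×10⁻⁵ s⁻¹
Height gradient: |∂Z/∂n| = 60 m / 166000 m = 3.61×10⁻⁴
On a pressure surface, geostrophic balance gives V_g = (g/f)|∂Z/∂n|:
V_g = 9.81 × 3.61×10⁻⁴ / 7.51×10⁻⁵ = 47.2 m/s
Converting: 47.2 m/s × 3.6 = 170 km/h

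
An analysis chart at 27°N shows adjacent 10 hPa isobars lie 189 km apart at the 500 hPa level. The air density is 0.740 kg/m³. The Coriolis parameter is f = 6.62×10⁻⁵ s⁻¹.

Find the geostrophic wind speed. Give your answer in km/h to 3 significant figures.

Pressure gradient: |∂P/∂n| = 1000 Pa / 189000 m = 5.29×10⁻³ Pa/m
Geostrophic balance (pressure-gradient force = Coriolis force):
V_g = (1/(fρ)) |∂P/∂n| = 5.29×10⁻³ / (6.62×10⁻⁵ × 0.740) = 108 m/s
Converting: 108 m/s × 3.6 = 389 km/h

389 km/h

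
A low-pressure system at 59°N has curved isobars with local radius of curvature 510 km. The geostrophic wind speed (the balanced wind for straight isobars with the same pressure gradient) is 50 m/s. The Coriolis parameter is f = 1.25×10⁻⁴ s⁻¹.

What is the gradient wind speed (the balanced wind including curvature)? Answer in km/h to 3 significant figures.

119 km/h

Around a low, centrifugal force acts outward with Coriolis, so pressure-gradient force balances both:
(1/ρ)|∂P/∂n| = fV + V²/R  →  V² + fR·V − fR·V_g = 0
With fR = 1.25×10⁻⁴ × 510×10³ m = 63.8 m/s:
V = [−fR + √((fR)² + 4 fR V_g)]/2 = [−63.8 + √(63.8² + 4×63.8×50)]/2 = 33 m/s
Subgeostrophic (V < V_g = 50 m/s), as expected around a low.
Converting: 33 m/s × 3.6 = 119 km/h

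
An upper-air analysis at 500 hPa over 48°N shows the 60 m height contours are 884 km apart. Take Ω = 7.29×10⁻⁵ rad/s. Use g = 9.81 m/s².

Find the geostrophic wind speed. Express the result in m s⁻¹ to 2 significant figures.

6.1 m s⁻¹

Coriolis parameter at 48°N:
f = 2Ω sin φ = 2 × 7.29×10⁻⁵ × sin 48° = 1.08×10⁻⁴ s⁻¹
Height gradient: |∂Z/∂n| = 60 m / 884000 m = 6.79×10⁻⁵
On a pressure surface, geostrophic balance gives V_g = (g/f)|∂Z/∂n|:
V_g = 9.81 × 6.79×10⁻⁵ / 1.08×10⁻⁴ = 6.15 m/s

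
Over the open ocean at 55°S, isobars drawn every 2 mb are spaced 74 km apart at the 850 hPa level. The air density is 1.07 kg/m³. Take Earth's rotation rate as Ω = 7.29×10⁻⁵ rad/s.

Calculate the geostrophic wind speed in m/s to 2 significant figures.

Coriolis parameter at 55°S:
f = 2Ω sin φ = 2 × 7.29×10⁻⁵ × sin 55° = 1.19×10⁻⁴ s⁻¹
Pressure gradient: |∂P/∂n| = 200 Pa / 74000 m = 2.70×10⁻³ Pa/m
Geostrophic balance (pressure-gradient force = Coriolis force):
V_g = (1/(fρ)) |∂P/∂n| = 2.70×10⁻³ / (1.19×10⁻⁴ × 1.07) = 21.1 m/s

21 m/s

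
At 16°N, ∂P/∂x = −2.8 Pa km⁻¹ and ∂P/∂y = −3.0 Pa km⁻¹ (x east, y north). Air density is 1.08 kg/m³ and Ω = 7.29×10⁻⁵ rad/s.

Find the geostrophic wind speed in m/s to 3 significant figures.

94.5 m/s

Coriolis parameter at 16°N:
f = 2Ω sin φ = 2 × 7.29×10⁻⁵ × sin 16° = 4.02×10⁻⁵ s⁻¹
Component geostrophic relations (x east, y north):
u_g = −(1/(fρ)) ∂P/∂y,  v_g = (1/(fρ)) ∂P/∂x
u_g = −(−3.0×10⁻³)/(4.02×10⁻⁵ × 1.08) = 69.1 m/s;  v_g = (−2.8×10⁻³)/(4.02×10⁻⁵ × 1.08) = −64.5 m/s
|V_g| = √(u_g² + v_g²) = 94.5 m/s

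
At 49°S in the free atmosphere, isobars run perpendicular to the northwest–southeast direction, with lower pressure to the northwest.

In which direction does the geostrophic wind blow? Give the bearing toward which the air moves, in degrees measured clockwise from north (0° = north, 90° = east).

The pressure-gradient force points toward the northwest (bearing 315°).
Geostrophic balance: in the Southern Hemisphere the Coriolis force deflects motion to the left, so the geostrophic wind blows 90° to the left of the pressure-gradient force (low pressure on the right).
Rotating 315° by 90° counterclockwise gives 225° — the wind blows toward the southwest.

225°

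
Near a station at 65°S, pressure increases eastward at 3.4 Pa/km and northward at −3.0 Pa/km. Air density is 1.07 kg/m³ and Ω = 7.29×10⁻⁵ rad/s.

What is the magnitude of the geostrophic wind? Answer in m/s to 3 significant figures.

32.1 m/s

Coriolis parameter at 65°S:
f = 2Ω sin φ = 2 × 7.29×10⁻⁵ × sin 65° = 1.32×10⁻⁴ s⁻¹
In the Southern Hemisphere f is negative: f = −1.32×10⁻⁴ s⁻¹.
Component geostrophic relations (x east, y north):
u_g = −(1/(fρ)) ∂P/∂y,  v_g = (1/(fρ)) ∂P/∂x
u_g = −(−3.0×10⁻³)/(−1.32×10⁻⁴ × 1.07) = −21.2 m/s;  v_g = (3.4×10⁻³)/(−1.32×10⁻⁴ × 1.07) = −24.0 m/s
|V_g| = √(u_g² + v_g²) = 32.1 m/s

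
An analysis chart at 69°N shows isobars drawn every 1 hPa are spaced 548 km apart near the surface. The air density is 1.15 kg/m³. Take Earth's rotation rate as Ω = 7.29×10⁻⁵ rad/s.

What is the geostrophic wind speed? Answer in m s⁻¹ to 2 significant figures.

1.2 m s⁻¹

Coriolis parameter at 69°N:
f = 2Ω sin φ = 2 × 7.29×10⁻⁵ × sin 69° = 1.36×10⁻⁴ s⁻¹
Pressure gradient: |∂P/∂n| = 100 Pa / 548000 m = 1.82×10⁻⁴ Pa/m
Geostrophic balance (pressure-gradient force = Coriolis force):
V_g = (1/(fρ)) |∂P/∂n| = 1.82×10⁻⁴ / (1.36×10⁻⁴ × 1.15) = 1.17 m/s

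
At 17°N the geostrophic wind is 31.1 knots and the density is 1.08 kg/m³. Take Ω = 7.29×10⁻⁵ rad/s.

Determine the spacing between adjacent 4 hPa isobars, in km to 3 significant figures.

Coriolis parameter at 17°N:
f = 2Ω sin φ = 2 × 7.29×10⁻⁵ × sin 17° = 4.26×10⁻⁵ s⁻¹
Wind speed in SI: 31.1 knots = 16.0 m/s
Geostrophic balance rearranged: |∂P/∂n| = f ρ V_g
|∂P/∂n| = 4.26×10⁻⁵ × 1.08 × 16.0 = 7.37×10⁻⁴ Pa/m
Isobar spacing: Δn = ΔP/|∂P/∂n| = 400 Pa / 7.37×10⁻⁴ Pa/m = 543056 m ≈ 543 km

543 km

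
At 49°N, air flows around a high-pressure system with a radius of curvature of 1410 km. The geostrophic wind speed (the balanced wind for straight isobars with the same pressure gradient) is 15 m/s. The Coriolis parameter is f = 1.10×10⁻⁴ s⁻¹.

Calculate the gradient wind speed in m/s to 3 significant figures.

Around a high, pressure-gradient force acts outward with centrifugal, so Coriolis balances both:
fV = (1/ρ)|∂P/∂n| + V²/R  →  V² − fR·V + fR·V_g = 0
With fR = 1.10×10⁻⁴ × 1410×10³ m = 155 m/s:
V = [fR − √((fR)² − 4 fR V_g)]/2 = [155 − √(155² − 4×155×15)]/2 = 16.8 m/s
Supergeostrophic (V > V_g = 15 m/s), as expected around a high.

16.8 m/s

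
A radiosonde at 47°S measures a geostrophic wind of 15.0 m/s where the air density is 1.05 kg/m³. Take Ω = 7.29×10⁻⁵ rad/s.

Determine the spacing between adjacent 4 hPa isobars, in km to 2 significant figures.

240 km

Coriolis parameter at 47°S:
f = 2Ω sin φ = 2 × 7.29×10⁻⁵ × sin 47° = 1.07×10⁻⁴ s⁻¹
Geostrophic balance rearranged: |∂P/∂n| = f ρ V_g
|∂P/∂n| = 1.07×10⁻⁴ × 1.05 × 15.0 = 1.68×10⁻³ Pa/m
Isobar spacing: Δn = ΔP/|∂P/∂n| = 400 Pa / 1.68×10⁻³ Pa/m = 238174 m ≈ 240 km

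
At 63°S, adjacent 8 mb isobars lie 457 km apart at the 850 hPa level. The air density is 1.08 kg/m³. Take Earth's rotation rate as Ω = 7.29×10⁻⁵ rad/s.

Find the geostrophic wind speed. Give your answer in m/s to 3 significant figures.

12.5 m/s

Coriolis parameter at 63°S:
f = 2Ω sin φ = 2 × 7.29×10⁻⁵ × sin 63° = 1.30×10⁻⁴ s⁻¹
Pressure gradient: |∂P/∂n| = 800 Pa / 457000 m = 1.75×10⁻³ Pa/m
Geostrophic balance (pressure-gradient force = Coriolis force):
V_g = (1/(fρ)) |∂P/∂n| = 1.75×10⁻³ / (1.30×10⁻⁴ × 1.08) = 12.5 m/s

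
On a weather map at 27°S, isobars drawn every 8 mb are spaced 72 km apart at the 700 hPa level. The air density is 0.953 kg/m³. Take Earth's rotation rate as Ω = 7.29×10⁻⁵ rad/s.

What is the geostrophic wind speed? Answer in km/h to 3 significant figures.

Coriolis parameter at 27°S:
f = 2Ω sin φ = 2 × 7.29×10⁻⁵ × sin 27° = 6.62×10⁻⁵ s⁻¹
Pressure gradient: |∂P/∂n| = 800 Pa / 72000 m = 1.11×10⁻² Pa/m
Geostrophic balance (pressure-gradient force = Coriolis force):
V_g = (1/(fρ)) |∂P/∂n| = 1.11×10⁻² / (6.62×10⁻⁵ × 0.953) = 176 m/s
Converting: 176 m/s × 3.6 = 634 km/h

634 km/h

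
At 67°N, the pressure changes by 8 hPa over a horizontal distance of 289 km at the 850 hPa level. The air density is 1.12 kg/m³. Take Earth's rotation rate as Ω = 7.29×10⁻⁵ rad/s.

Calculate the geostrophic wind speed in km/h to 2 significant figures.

66 km/h

Coriolis parameter at 67°N:
f = 2Ω sin φ = 2 × 7.29×10⁻⁵ × sin 67° = 1.34×10⁻⁴ s⁻¹
Pressure gradient: |∂P/∂n| = 800 Pa / 289000 m = 2.77×10⁻³ Pa/m
Geostrophic balance (pressure-gradient force = Coriolis force):
V_g = (1/(fρ)) |∂P/∂n| = 2.77×10⁻³ / (1.34×10⁻⁴ × 1.12) = 18.4 m/s
Converting: 18.4 m/s × 3.6 = 66 km/h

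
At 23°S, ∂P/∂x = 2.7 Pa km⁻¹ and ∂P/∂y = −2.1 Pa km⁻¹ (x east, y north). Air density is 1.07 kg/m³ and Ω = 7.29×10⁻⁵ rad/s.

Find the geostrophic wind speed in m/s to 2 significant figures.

Coriolis parameter at 23°S:
f = 2Ω sin φ = 2 × 7.29×10⁻⁵ × sin 23° = 5.70×10⁻⁵ s⁻¹
In the Southern Hemisphere f is negative: f = −5.70×10⁻⁵ s⁻¹.
Component geostrophic relations (x east, y north):
u_g = −(1/(fρ)) ∂P/∂y,  v_g = (1/(fρ)) ∂P/∂x
u_g = −(−2.1×10⁻³)/(−5.70×10⁻⁵ × 1.07) = −34.5 m/s;  v_g = (2.7×10⁻³)/(−5.70×10⁻⁵ × 1.07) = −44.3 m/s
|V_g| = √(u_g² + v_g²) = 56.1 m/s

56 m/s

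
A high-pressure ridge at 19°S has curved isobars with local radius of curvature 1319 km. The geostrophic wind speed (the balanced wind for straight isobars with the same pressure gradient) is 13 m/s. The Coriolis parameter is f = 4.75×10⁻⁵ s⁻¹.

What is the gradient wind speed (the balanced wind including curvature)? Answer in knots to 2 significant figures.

Around a high, pressure-gradient force acts outward with centrifugal, so Coriolis balances both:
fV = (1/ρ)|∂P/∂n| + V²/R  →  V² − fR·V + fR·V_g = 0
With fR = 4.75×10⁻⁵ × 1319×10³ m = 62.7 m/s:
V = [fR − √((fR)² − 4 fR V_g)]/2 = [62.7 − √(62.7² − 4×62.7×13)]/2 = 18.4 m/s
Supergeostrophic (V > V_g = 13 m/s), as expected around a high.
Converting: 18.4 m/s × 1.944 = 36 knots

36 knots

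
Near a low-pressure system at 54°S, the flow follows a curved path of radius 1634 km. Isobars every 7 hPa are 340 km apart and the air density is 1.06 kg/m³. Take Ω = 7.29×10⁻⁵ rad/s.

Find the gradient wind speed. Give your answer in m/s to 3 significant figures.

Coriolis parameter at 54°S:
f = 2Ω sin φ = 2 × 7.29×10⁻⁵ × sin 54° = 1.18×10⁻⁴ s⁻¹
Pressure gradient: |∂P/∂n| = 700 Pa / 340000 m = 2.06×10⁻³ Pa/m
Geostrophic speed: V_g = |∂P/∂n|/(fρ) = 2.06×10⁻³/(1.18×10⁻⁴ × 1.06) = 16.5 m/s
Around a low, centrifugal force acts outward with Coriolis, so pressure-gradient force balances both:
(1/ρ)|∂P/∂n| = fV + V²/R  →  V² + fR·V − fR·V_g = 0
With fR = 1.18×10⁻⁴ × 1634×10³ m = 193 m/s:
V = [−fR + √((fR)² + 4 fR V_g)]/2 = [−193 + √(193² + 4×193×16.5)]/2 = 15.3 m/s
Subgeostrophic (V < V_g = 16.5 m/s), as expected around a low.

15.3 m/s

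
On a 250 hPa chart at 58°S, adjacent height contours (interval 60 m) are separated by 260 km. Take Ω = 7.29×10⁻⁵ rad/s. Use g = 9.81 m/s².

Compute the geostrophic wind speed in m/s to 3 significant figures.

18.3 m/s

Coriolis parameter at 58°S:
f = 2Ω sin φ = 2 × 7.29×10⁻⁵ × sin 58° = 1.24×10⁻⁴ s⁻¹
Height gradient: |∂Z/∂n| = 60 m / 260000 m = 2.31×10⁻⁴
On a pressure surface, geostrophic balance gives V_g = (g/f)|∂Z/∂n|:
V_g = 9.81 × 2.31×10⁻⁴ / 1.24×10⁻⁴ = 18.3 m/s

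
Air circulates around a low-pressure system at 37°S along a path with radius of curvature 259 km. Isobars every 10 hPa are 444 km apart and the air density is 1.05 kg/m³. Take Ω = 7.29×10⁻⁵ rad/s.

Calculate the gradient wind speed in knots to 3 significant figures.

28.8 knots

Coriolis parameter at 37°S:
f = 2Ω sin φ = 2 × 7.29×10⁻⁵ × sin 37° = 8.77×10⁻⁵ s⁻¹
Pressure gradient: |∂P/∂n| = 1000 Pa / 444000 m = 2.25×10⁻³ Pa/m
Geostrophic speed: V_g = |∂P/∂n|/(fρ) = 2.25×10⁻³/(8.77×10⁻⁵ × 1.05) = 24.4 m/s
Around a low, centrifugal force acts outward with Coriolis, so pressure-gradient force balances both:
(1/ρ)|∂P/∂n| = fV + V²/R  →  V² + fR·V − fR·V_g = 0
With fR = 8.77×10⁻⁵ × 259×10³ m = 22.7 m/s:
V = [−fR + √((fR)² + 4 fR V_g)]/2 = [−22.7 + √(22.7² + 4×22.7×24.4)]/2 = 14.8 m/s
Subgeostrophic (V < V_g = 24.4 m/s), as expected around a low.
Converting: 14.8 m/s × 1.944 = 28.8 knots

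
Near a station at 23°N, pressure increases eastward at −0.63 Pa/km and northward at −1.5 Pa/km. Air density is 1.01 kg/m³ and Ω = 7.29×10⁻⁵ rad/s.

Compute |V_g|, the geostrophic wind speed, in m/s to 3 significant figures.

28.3 m/s

Coriolis parameter at 23°N:
f = 2Ω sin φ = 2 × 7.29×10⁻⁵ × sin 23° = 5.70×10⁻⁵ s⁻¹
Component geostrophic relations (x east, y north):
u_g = −(1/(fρ)) ∂P/∂y,  v_g = (1/(fρ)) ∂P/∂x
u_g = −(−1.5×10⁻³)/(5.70×10⁻⁵ × 1.01) = 26.1 m/s;  v_g = (−0.63×10⁻³)/(5.70×10⁻⁵ × 1.01) = −10.9 m/s
|V_g| = √(u_g² + v_g²) = 28.3 m/s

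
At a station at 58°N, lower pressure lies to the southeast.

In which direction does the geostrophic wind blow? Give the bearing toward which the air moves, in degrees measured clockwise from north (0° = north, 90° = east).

225°

The pressure-gradient force points toward the southeast (bearing 135°).
Geostrophic balance: in the Northern Hemisphere the Coriolis force deflects motion to the right, so the geostrophic wind blows 90° to the right of the pressure-gradient force (low pressure on the left).
Rotating 135° by 90° clockwise gives 225° — the wind blows toward the southwest.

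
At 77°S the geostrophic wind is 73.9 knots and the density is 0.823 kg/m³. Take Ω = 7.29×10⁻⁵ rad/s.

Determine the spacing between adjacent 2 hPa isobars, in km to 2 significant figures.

45 km

Coriolis parameter at 77°S:
f = 2Ω sin φ = 2 × 7.29×10⁻⁵ × sin 77° = 1.42×10⁻⁴ s⁻¹
Wind speed in SI: 73.9 knots = 38.0 m/s
Geostrophic balance rearranged: |∂P/∂n| = f ρ V_g
|∂P/∂n| = 1.42×10⁻⁴ × 0.823 × 38.0 = 4.44×10⁻³ Pa/m
Isobar spacing: Δn = ΔP/|∂P/∂n| = 200 Pa / 4.44×10⁻³ Pa/m = 44995 m ≈ 45 km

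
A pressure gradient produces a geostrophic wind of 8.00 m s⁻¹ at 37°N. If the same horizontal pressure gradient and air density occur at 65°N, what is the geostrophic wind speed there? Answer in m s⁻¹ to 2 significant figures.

5.3 m s⁻¹

With the same pressure gradient and density, V_g ∝ 1/f ∝ 1/sin φ.
V₂ = V₁ · sin φ₁ / sin φ₂ = 8.00 × sin 37° / sin 65°
V₂ = 8.00 × 0.6018/0.9063 = 5.3 m s⁻¹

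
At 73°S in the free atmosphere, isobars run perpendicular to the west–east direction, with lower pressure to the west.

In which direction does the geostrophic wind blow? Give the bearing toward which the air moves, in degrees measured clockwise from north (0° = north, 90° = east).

The pressure-gradient force points toward the west (bearing 270°).
Geostrophic balance: in the Southern Hemisphere the Coriolis force deflects motion to the left, so the geostrophic wind blows 90° to the left of the pressure-gradient force (low pressure on the right).
Rotating 270° by 90° counterclockwise gives 180° — the wind blows toward the south.

180°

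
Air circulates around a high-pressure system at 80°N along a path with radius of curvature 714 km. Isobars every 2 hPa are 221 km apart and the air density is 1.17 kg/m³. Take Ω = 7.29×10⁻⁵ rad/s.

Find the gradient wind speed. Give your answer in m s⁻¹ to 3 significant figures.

5.70 m s⁻¹

Coriolis parameter at 80°N:
f = 2Ω sin φ = 2 × 7.29×10⁻⁵ × sin 80° = 1.44×10⁻⁴ s⁻¹
Pressure gradient: |∂P/∂n| = 200 Pa / 221000 m = 9.05×10⁻⁴ Pa/m
Geostrophic speed: V_g = |∂P/∂n|/(fρ) = 9.05×10⁻⁴/(1.44×10⁻⁴ × 1.17) = 5.39 m/s
Around a high, pressure-gradient force acts outward with centrifugal, so Coriolis balances both:
fV = (1/ρ)|∂P/∂n| + V²/R  →  V² − fR·V + fR·V_g = 0
With fR = 1.44×10⁻⁴ × 714×10³ m = 103 m/s:
V = [fR − √((fR)² − 4 fR V_g)]/2 = [103 − √(103² − 4×103×5.39)]/2 = 5.7 m/s
Supergeostrophic (V > V_g = 5.39 m/s), as expected around a high.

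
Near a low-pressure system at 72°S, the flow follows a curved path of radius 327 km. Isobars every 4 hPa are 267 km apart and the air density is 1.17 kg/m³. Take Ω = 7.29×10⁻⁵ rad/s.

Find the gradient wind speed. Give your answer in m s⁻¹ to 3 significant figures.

Coriolis parameter at 72°S:
f = 2Ω sin φ = 2 × 7.29×10⁻⁵ × sin 72° = 1.39×10⁻⁴ s⁻¹
Pressure gradient: |∂P/∂n| = 400 Pa / 267000 m = 1.50×10⁻³ Pa/m
Geostrophic speed: V_g = |∂P/∂n|/(fρ) = 1.50×10⁻³/(1.39×10⁻⁴ × 1.17) = 9.23 m/s
Around a low, centrifugal force acts outward with Coriolis, so pressure-gradient force balances both:
(1/ρ)|∂P/∂n| = fV + V²/R  →  V² + fR·V − fR·V_g = 0
With fR = 1.39×10⁻⁴ × 327×10³ m = 45.3 m/s:
V = [−fR + √((fR)² + 4 fR V_g)]/2 = [−45.3 + √(45.3² + 4×45.3×9.23)]/2 = 7.87 m/s
Subgeostrophic (V < V_g = 9.23 m/s), as expected around a low.

7.87 m s⁻¹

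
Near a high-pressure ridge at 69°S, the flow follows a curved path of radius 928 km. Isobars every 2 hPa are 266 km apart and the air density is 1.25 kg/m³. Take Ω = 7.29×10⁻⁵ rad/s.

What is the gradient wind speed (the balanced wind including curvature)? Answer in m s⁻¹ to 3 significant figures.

Coriolis parameter at 69°S:
f = 2Ω sin φ = 2 × 7.29×10⁻⁵ × sin 69° = 1.36×10⁻⁴ s⁻¹
Pressure gradient: |∂P/∂n| = 200 Pa / 266000 m = 7.52×10⁻⁴ Pa/m
Geostrophic speed: V_g = |∂P/∂n|/(fρ) = 7.52×10⁻⁴/(1.36×10⁻⁴ × 1.25) = 4.42 m/s
Around a high, pressure-gradient force acts outward with centrifugal, so Coriolis balances both:
fV = (1/ρ)|∂P/∂n| + V²/R  →  V² − fR·V + fR·V_g = 0
With fR = 1.36×10⁻⁴ × 928×10³ m = 126 m/s:
V = [fR − √((fR)² − 4 fR V_g)]/2 = [126 − √(126² − 4×126×4.42)]/2 = 4.59 m/s
Supergeostrophic (V > V_g = 4.42 m/s), as expected around a high.

4.59 m s⁻¹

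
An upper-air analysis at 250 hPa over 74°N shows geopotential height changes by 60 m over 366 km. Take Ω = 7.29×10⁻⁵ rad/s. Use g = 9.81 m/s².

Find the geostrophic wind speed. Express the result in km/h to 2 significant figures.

41 km/h

Coriolis parameter at 74°N:
f = 2Ω sin φ = 2 × 7.29×10⁻⁵ × sin 74° = 1.40×10⁻⁴ s⁻¹
Height gradient: |∂Z/∂n| = 60 m / 366000 m = 1.64×10⁻⁴
On a pressure surface, geostrophic balance gives V_g = (g/f)|∂Z/∂n|:
V_g = 9.81 × 1.64×10⁻⁴ / 1.40×10⁻⁴ = 11.5 m/s
Converting: 11.5 m/s × 3.6 = 41 km/h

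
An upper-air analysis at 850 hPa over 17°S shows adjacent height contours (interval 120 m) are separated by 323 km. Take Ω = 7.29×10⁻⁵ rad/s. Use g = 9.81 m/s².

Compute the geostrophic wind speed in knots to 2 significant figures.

170 knots

Coriolis parameter at 17°S:
f = 2Ω sin φ = 2 × 7.29×10⁻⁵ × sin 17° = 4.26×10⁻⁵ s⁻¹
Height gradient: |∂Z/∂n| = 120 m / 323000 m = 3.72×10⁻⁴
On a pressure surface, geostrophic balance gives V_g = (g/f)|∂Z/∂n|:
V_g = 9.81 × 3.72×10⁻⁴ / 4.26×10⁻⁵ = 85.5 m/s
Converting: 85.5 m/s × 1.944 = 170 knots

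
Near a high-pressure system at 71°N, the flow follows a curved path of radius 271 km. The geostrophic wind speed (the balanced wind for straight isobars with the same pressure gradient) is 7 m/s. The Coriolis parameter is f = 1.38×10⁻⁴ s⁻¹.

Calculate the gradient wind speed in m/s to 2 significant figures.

9.3 m/s

Around a high, pressure-gradient force acts outward with centrifugal, so Coriolis balances both:
fV = (1/ρ)|∂P/∂n| + V²/R  →  V² − fR·V + fR·V_g = 0
With fR = 1.38×10⁻⁴ × 271×10³ m = 37.4 m/s:
V = [fR − √((fR)² − 4 fR V_g)]/2 = [37.4 − √(37.4² − 4×37.4×7)]/2 = 9.33 m/s
Supergeostrophic (V > V_g = 7 m/s), as expected around a high.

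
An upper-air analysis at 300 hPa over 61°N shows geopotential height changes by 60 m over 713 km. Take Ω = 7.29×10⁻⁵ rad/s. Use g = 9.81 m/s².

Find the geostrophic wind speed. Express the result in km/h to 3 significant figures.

23.3 km/h

Coriolis parameter at 61°N:
f = 2Ω sin φ = 2 × 7.29×10⁻⁵ × sin 61° = 1.28×10⁻⁴ s⁻¹
Height gradient: |∂Z/∂n| = 60 m / 713000 m = 8.42×10⁻⁵
On a pressure surface, geostrophic balance gives V_g = (g/f)|∂Z/∂n|:
V_g = 9.81 × 8.42×10⁻⁵ / 1.28×10⁻⁴ = 6.47 m/s
Converting: 6.47 m/s × 3.6 = 23.3 km/h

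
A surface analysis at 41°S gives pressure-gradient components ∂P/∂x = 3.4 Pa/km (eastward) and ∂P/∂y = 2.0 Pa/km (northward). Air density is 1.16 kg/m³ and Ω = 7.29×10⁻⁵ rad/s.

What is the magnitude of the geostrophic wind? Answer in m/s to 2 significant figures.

Coriolis parameter at 41°S:
f = 2Ω sin φ = 2 × 7.29×10⁻⁵ × sin 41° = 9.57×10⁻⁵ s⁻¹
In the Southern Hemisphere f is negative: f = −9.57×10⁻⁵ s⁻¹.
Component geostrophic relations (x east, y north):
u_g = −(1/(fρ)) ∂P/∂y,  v_g = (1/(fρ)) ∂P/∂x
u_g = −(2.0×10⁻³)/(−9.57×10⁻⁵ × 1.16) = 18.0 m/s;  v_g = (3.4×10⁻³)/(−9.57×10⁻⁵ × 1.16) = −30.6 m/s
|V_g| = √(u_g² + v_g²) = 35.6 m/s

36 m/s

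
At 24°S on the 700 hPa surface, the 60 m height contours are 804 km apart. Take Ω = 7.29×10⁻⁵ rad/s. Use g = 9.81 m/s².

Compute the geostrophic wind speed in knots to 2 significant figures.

24 knots

Coriolis parameter at 24°S:
f = 2Ω sin φ = 2 × 7.29×10⁻⁵ × sin 24° = 5.93×10⁻⁵ s⁻¹
Height gradient: |∂Z/∂n| = 60 m / 804000 m = 7.46×10⁻⁵
On a pressure surface, geostrophic balance gives V_g = (g/f)|∂Z/∂n|:
V_g = 9.81 × 7.46×10⁻⁵ / 5.93×10⁻⁵ = 12.3 m/s
Converting: 12.3 m/s × 1.944 = 24 knots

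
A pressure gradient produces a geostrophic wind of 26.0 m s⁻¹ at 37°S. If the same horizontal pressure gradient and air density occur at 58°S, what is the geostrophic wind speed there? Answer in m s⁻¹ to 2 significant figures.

18 m s⁻¹

With the same pressure gradient and density, V_g ∝ 1/f ∝ 1/sin φ.
V₂ = V₁ · sin φ₁ / sin φ₂ = 26.0 × sin 37° / sin 58°
V₂ = 26.0 × 0.6018/0.8480 = 18 m s⁻¹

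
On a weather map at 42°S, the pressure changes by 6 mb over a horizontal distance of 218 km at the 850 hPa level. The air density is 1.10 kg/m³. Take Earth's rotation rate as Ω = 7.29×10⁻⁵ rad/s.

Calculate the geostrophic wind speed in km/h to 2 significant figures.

92 km/h

Coriolis parameter at 42°S:
f = 2Ω sin φ = 2 × 7.29×10⁻⁵ × sin 42° = 9.76×10⁻⁵ s⁻¹
Pressure gradient: |∂P/∂n| = 600 Pa / 218000 m = 2.75×10⁻³ Pa/m
Geostrophic balance (pressure-gradient force = Coriolis force):
V_g = (1/(fρ)) |∂P/∂n| = 2.75×10⁻³ / (9.76×10⁻⁵ × 1.10) = 25.6 m/s
Converting: 25.6 m/s × 3.6 = 92 km/h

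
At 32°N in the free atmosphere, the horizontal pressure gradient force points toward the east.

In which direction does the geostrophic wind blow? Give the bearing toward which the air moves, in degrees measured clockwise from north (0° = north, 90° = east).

180°

The pressure-gradient force points toward the east (bearing 090°).
Geostrophic balance: in the Northern Hemisphere the Coriolis force deflects motion to the right, so the geostrophic wind blows 90° to the right of the pressure-gradient force (low pressure on the left).
Rotating 090° by 90° clockwise gives 180° — the wind blows toward the south.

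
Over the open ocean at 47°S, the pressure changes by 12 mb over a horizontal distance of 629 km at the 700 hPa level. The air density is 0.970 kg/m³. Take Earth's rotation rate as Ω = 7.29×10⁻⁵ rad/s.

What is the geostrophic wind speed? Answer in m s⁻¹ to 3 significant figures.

Coriolis parameter at 47°S:
f = 2Ω sin φ = 2 × 7.29×10⁻⁵ × sin 47° = 1.07×10⁻⁴ s⁻¹
Pressure gradient: |∂P/∂n| = 1200 Pa / 629000 m = 1.91×10⁻³ Pa/m
Geostrophic balance (pressure-gradient force = Coriolis force):
V_g = (1/(fρ)) |∂P/∂n| = 1.91×10⁻³ / (1.07×10⁻⁴ × 0.970) = 18.4 m/s

18.4 m s⁻¹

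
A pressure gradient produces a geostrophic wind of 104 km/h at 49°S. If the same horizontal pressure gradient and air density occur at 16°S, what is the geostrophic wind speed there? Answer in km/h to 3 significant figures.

285 km/h

With the same pressure gradient and density, V_g ∝ 1/f ∝ 1/sin φ.
V₂ = V₁ · sin φ₁ / sin φ₂ = 104 × sin 49° / sin 16°
V₂ = 104 × 0.7547/0.2756 = 285 km/h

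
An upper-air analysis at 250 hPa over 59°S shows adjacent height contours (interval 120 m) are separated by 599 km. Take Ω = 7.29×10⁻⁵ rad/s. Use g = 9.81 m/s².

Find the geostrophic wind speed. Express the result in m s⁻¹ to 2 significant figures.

Coriolis parameter at 59°S:
f = 2Ω sin φ = 2 × 7.29×10⁻⁵ × sin 59° = 1.25×10⁻⁴ s⁻¹
Height gradient: |∂Z/∂n| = 120 m / 599000 m = 2.00×10⁻⁴
On a pressure surface, geostrophic balance gives V_g = (g/f)|∂Z/∂n|:
V_g = 9.81 × 2.00×10⁻⁴ / 1.25×10⁻⁴ = 15.7 m/s

16 m s⁻¹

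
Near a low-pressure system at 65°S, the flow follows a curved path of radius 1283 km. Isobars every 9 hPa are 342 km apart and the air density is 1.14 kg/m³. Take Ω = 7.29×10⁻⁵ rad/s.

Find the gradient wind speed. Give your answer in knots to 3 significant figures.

Coriolis parameter at 65°S:
f = 2Ω sin φ = 2 × 7.29×10⁻⁵ × sin 65° = 1.32×10⁻⁴ s⁻¹
Pressure gradient: |∂P/∂n| = 900 Pa / 342000 m = 2.63×10⁻³ Pa/m
Geostrophic speed: V_g = |∂P/∂n|/(fρ) = 2.63×10⁻³/(1.32×10⁻⁴ × 1.14) = 17.5 m/s
Around a low, centrifugal force acts outward with Coriolis, so pressure-gradient force balances both:
(1/ρ)|∂P/∂n| = fV + V²/R  →  V² + fR·V − fR·V_g = 0
With fR = 1.32×10⁻⁴ × 1283×10³ m = 170 m/s:
V = [−fR + √((fR)² + 4 fR V_g)]/2 = [−170 + √(170² + 4×170×17.5)]/2 = 16 m/s
Subgeostrophic (V < V_g = 17.5 m/s), as expected around a low.
Converting: 16 m/s × 1.944 = 31.0 knots

31.0 knots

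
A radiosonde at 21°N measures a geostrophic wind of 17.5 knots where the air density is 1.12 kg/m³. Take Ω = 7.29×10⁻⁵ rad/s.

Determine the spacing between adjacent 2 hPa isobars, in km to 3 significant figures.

380 km

Coriolis parameter at 21°N:
f = 2Ω sin φ = 2 × 7.29×10⁻⁵ × sin 21° = 5.23×10⁻⁵ s⁻¹
Wind speed in SI: 17.5 knots = 9.00 m/s
Geostrophic balance rearranged: |∂P/∂n| = f ρ V_g
|∂P/∂n| = 5.23×10⁻⁵ × 1.12 × 9.00 = 5.27×10⁻⁴ Pa/m
Isobar spacing: Δn = ΔP/|∂P/∂n| = 200 Pa / 5.27×10⁻⁴ Pa/m = 379620 m ≈ 380 km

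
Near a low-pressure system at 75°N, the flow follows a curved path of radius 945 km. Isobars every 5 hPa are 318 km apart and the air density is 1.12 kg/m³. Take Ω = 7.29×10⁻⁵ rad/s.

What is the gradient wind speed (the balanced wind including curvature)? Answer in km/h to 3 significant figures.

Coriolis parameter at 75°N:
f = 2Ω sin φ = 2 × 7.29×10⁻⁵ × sin 75° = 1.41×10⁻⁴ s⁻¹
Pressure gradient: |∂P/∂n| = 500 Pa / 318000 m = 1.57×10⁻³ Pa/m
Geostrophic speed: V_g = |∂P/∂n|/(fρ) = 1.57×10⁻³/(1.41×10⁻⁴ × 1.12) = 9.97 m/s
Around a low, centrifugal force acts outward with Coriolis, so pressure-gradient force balances both:
(1/ρ)|∂P/∂n| = fV + V²/R  →  V² + fR·V − fR·V_g = 0
With fR = 1.41×10⁻⁴ × 945×10³ m = 133 m/s:
V = [−fR + √((fR)² + 4 fR V_g)]/2 = [−133 + √(133² + 4×133×9.97)]/2 = 9.32 m/s
Subgeostrophic (V < V_g = 9.97 m/s), as expected around a low.
Converting: 9.32 m/s × 3.6 = 33.5 km/h

33.5 km/h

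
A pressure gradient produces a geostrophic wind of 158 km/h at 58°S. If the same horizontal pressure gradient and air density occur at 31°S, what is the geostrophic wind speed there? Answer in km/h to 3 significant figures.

260 km/h

With the same pressure gradient and density, V_g ∝ 1/f ∝ 1/sin φ.
V₂ = V₁ · sin φ₁ / sin φ₂ = 158 × sin 58° / sin 31°
V₂ = 158 × 0.8480/0.5150 = 260 km/h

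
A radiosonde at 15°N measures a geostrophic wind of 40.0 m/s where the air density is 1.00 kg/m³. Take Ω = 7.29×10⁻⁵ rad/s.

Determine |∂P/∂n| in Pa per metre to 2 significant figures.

Coriolis parameter at 15°N:
f = 2Ω sin φ = 2 × 7.29×10⁻⁵ × sin 15° = 3.77×10⁻⁵ s⁻¹
Geostrophic balance rearranged: |∂P/∂n| = f ρ V_g
|∂P/∂n| = 3.77×10⁻⁵ × 1.00 × 40.0 = 1.51×10⁻³ Pa/m

1.5×10⁻³ Pa/m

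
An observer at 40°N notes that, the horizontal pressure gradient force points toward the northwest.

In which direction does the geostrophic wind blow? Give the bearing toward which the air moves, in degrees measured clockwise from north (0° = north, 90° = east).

045°

The pressure-gradient force points toward the northwest (bearing 315°).
Geostrophic balance: in the Northern Hemisphere the Coriolis force deflects motion to the right, so the geostrophic wind blows 90° to the right of the pressure-gradient force (low pressure on the left).
Rotating 315° by 90° clockwise gives 045° — the wind blows toward the northeast.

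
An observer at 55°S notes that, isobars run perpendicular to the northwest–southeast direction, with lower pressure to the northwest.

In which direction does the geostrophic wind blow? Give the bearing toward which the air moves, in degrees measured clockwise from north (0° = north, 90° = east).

The pressure-gradient force points toward the northwest (bearing 315°).
Geostrophic balance: in the Southern Hemisphere the Coriolis force deflects motion to the left, so the geostrophic wind blows 90° to the left of the pressure-gradient force (low pressure on the right).
Rotating 315° by 90° counterclockwise gives 225° — the wind blows toward the southwest.

225°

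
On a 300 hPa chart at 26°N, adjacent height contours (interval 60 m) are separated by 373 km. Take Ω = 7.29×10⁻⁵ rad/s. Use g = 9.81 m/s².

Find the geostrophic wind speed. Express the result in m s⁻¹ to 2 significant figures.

Coriolis parameter at 26°N:
f = 2Ω sin φ = 2 × 7.29×10⁻⁵ × sin 26° = 6.39×10⁻⁵ s⁻¹
Height gradient: |∂Z/∂n| = 60 m / 373000 m = 1.61×10⁻⁴
On a pressure surface, geostrophic balance gives V_g = (g/f)|∂Z/∂n|:
V_g = 9.81 × 1.61×10⁻⁴ / 6.39×10⁻⁵ = 24.7 m/s

25 m s⁻¹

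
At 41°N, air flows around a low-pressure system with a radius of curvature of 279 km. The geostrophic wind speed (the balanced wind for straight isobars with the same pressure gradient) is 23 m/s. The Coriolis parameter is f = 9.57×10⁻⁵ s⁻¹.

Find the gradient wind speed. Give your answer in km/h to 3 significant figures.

53.3 km/h

Around a low, centrifugal force acts outward with Coriolis, so pressure-gradient force balances both:
(1/ρ)|∂P/∂n| = fV + V²/R  →  V² + fR·V − fR·V_g = 0
With fR = 9.57×10⁻⁵ × 279×10³ m = 26.7 m/s:
V = [−fR + √((fR)² + 4 fR V_g)]/2 = [−26.7 + √(26.7² + 4×26.7×23)]/2 = 14.8 m/s
Subgeostrophic (V < V_g = 23 m/s), as expected around a low.
Converting: 14.8 m/s × 3.6 = 53.3 km/h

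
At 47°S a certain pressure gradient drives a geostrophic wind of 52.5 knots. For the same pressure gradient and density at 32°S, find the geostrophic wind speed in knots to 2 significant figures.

72 knots

With the same pressure gradient and density, V_g ∝ 1/f ∝ 1/sin φ.
V₂ = V₁ · sin φ₁ / sin φ₂ = 52.5 × sin 47° / sin 32°
V₂ = 52.5 × 0.7314/0.5299 = 72 knots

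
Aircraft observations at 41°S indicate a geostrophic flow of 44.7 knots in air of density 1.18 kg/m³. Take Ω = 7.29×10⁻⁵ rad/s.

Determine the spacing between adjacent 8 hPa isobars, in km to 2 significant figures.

310 km

Coriolis parameter at 41°S:
f = 2Ω sin φ = 2 × 7.29×10⁻⁵ × sin 41° = 9.57×10⁻⁵ s⁻¹
Wind speed in SI: 44.7 knots = 23.0 m/s
Geostrophic balance rearranged: |∂P/∂n| = f ρ V_g
|∂P/∂n| = 9.57×10⁻⁵ × 1.18 × 23.0 = 2.60×10⁻³ Pa/m
Isobar spacing: Δn = ΔP/|∂P/∂n| = 800 Pa / 2.60×10⁻³ Pa/m = 308221 m ≈ 310 km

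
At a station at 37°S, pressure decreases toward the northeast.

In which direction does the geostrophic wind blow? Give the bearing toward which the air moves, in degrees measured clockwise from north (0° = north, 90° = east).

The pressure-gradient force points toward the northeast (bearing 045°).
Geostrophic balance: in the Southern Hemisphere the Coriolis force deflects motion to the left, so the geostrophic wind blows 90° to the left of the pressure-gradient force (low pressure on the right).
Rotating 045° by 90° counterclockwise gives 315° — the wind blows toward the northwest.

315°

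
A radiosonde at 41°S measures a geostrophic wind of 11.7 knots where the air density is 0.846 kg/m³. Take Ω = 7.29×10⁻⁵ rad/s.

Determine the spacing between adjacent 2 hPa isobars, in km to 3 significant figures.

Coriolis parameter at 41°S:
f = 2Ω sin φ = 2 × 7.29×10⁻⁵ × sin 41° = 9.57×10⁻⁵ s⁻¹
Wind speed in SI: 11.7 knots = 6.02 m/s
Geostrophic balance rearranged: |∂P/∂n| = f ρ V_g
|∂P/∂n| = 9.57×10⁻⁵ × 0.846 × 6.02 = 4.87×10⁻⁴ Pa/m
Isobar spacing: Δn = ΔP/|∂P/∂n| = 200 Pa / 4.87×10⁻⁴ Pa/m = 410615 m ≈ 411 km

411 km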